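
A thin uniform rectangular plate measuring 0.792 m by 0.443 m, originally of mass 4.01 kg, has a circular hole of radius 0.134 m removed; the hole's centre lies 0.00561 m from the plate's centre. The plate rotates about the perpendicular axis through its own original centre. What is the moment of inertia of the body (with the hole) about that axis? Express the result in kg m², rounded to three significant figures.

Unpierced body about its centre: I₀ = (1/12)M(a²+b²) = (1/12)(4.01)[(0.792)² + (0.443)²] = 0.27519 kg m².
The removed disk has mass m = M·πr²/(ab) = (4.01)·π(0.134)²/(0.792·0.443) = 0.64473 kg (same uniform areal density).
Its moment of inertia about the rotation axis (parallel-axis theorem): I_hole = (1/2)mr² + md² = (1/2)(0.64473)(0.134)² + (0.64473)(0.00561)² = 0.0058086 kg m².
Treating the hole as negative mass, I = I₀ − I_hole = 0.27519 − 0.0058086 = 0.26938 kg m².

0.269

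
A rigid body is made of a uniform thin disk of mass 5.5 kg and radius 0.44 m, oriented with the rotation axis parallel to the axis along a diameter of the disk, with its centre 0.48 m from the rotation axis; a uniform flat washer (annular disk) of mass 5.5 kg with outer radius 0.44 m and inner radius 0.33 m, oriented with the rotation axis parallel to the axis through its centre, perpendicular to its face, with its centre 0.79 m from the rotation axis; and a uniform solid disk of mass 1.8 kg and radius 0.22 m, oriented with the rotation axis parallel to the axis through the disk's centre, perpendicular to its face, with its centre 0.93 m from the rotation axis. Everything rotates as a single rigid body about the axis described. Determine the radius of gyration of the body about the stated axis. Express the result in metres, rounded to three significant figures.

Thin disk: I_cm = (1/4)MR² = (1/4)(5.5)(0.44)² = 0.2662 kg m²; centre at d = 0.48 m, so I = I_cm + Md² gives I = 0.2662 + (5.5)(0.48)² = 1.5334 kg m².
Annular disk: I_cm = (1/2)M(R²+r²) = (1/2)(5.5)[(0.44)² + (0.33)²] = 0.83187 kg m²; centre at d = 0.79 m, so I = I_cm + Md² gives I = 0.83187 + (5.5)(0.79)² = 4.2644 kg m².
Solid disk: I_cm = (1/2)MR² = (1/2)(1.8)(0.22)² = 0.04356 kg m²; centre at d = 0.93 m, so I = I_cm + Md² gives I = 0.04356 + (1.8)(0.93)² = 1.6004 kg m².
Total I = 7.3982 kg m²; total mass M = 12.8 kg.
k = √(I/M) = √(7.3982/12.8) = 0.76025 m.

0.760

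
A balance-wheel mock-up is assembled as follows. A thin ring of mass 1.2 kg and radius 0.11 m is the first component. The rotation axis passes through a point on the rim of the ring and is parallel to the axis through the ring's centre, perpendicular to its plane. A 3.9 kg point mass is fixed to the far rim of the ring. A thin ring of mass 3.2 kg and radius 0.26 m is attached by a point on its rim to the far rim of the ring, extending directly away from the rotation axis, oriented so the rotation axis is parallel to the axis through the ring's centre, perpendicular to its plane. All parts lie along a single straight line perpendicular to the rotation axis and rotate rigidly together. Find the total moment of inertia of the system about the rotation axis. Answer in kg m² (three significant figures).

Thin ring: I_cm = MR² = (1.2)(0.11)² = 0.01452 kg m²; centre at d = 0.11 m, so I = I_cm + Md² gives I = 0.01452 + (1.2)(0.11)² = 0.02904 kg m².
Point mass: I_cm = 0; centre at d = 0.11 + 0.11 = 0.22 m, so I = I_cm + Md² gives I = 0 + (3.9)(0.22)² = 0.18876 kg m².
Thin ring: I_cm = MR² = (3.2)(0.26)² = 0.21632 kg m²; centre at d = 0.11 + 0.11 + 0.26 = 0.48 m, so I = I_cm + Md² gives I = 0.21632 + (3.2)(0.48)² = 0.9536 kg m².
Total I = 0.02904 + 0.18876 + 0.9536 = 1.1714 kg m².

1.17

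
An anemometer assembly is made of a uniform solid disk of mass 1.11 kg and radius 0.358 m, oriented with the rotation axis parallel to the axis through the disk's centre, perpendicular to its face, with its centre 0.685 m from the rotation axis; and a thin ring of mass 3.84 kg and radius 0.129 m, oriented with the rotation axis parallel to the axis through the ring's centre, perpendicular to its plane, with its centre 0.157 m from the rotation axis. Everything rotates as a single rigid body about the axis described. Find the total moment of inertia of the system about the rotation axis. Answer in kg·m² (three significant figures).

0.751

Solid disk: I_cm = (1/2)MR² = (1/2)(1.11)(0.358)² = 0.071131 kg·m²; centre at d = 0.685 m, so the parallel axis theorem gives I = 0.071131 + (1.11)(0.685)² = 0.59197 kg·m².
Thin ring: I_cm = MR² = (3.84)(0.129)² = 0.063901 kg·m²; centre at d = 0.157 m, so the parallel axis theorem gives I = 0.063901 + (3.84)(0.157)² = 0.15855 kg·m².
Total I = 0.59197 + 0.15855 = 0.75052 kg·m².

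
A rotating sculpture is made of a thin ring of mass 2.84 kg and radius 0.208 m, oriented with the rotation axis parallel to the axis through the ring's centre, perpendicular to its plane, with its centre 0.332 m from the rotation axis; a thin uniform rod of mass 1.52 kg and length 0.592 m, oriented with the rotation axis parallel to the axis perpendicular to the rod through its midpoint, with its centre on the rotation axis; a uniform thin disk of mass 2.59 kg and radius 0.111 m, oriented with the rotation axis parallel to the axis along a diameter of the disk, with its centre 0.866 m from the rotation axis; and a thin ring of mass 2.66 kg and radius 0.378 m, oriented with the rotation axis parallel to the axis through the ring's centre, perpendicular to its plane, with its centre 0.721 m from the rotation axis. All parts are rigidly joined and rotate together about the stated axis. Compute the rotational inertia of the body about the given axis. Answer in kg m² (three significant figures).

4.19

Thin ring: I_cm = MR² = (2.84)(0.208)² = 0.12287 kg m²; centre at d = 0.332 m, so the parallel axis theorem gives I = 0.12287 + (2.84)(0.332)² = 0.43591 kg m².
Thin rod: I_cm = (1/12)ML² = (1/12)(1.52)(0.592)² = 0.044392 kg m²; axis through the centre, so I = 0.044392 kg m².
Thin disk: I_cm = (1/4)MR² = (1/4)(2.59)(0.111)² = 0.0079778 kg m²; centre at d = 0.866 m, so the parallel axis theorem gives I = 0.0079778 + (2.59)(0.866)² = 1.9504 kg m².
Thin ring: I_cm = MR² = (2.66)(0.378)² = 0.38007 kg m²; centre at d = 0.721 m, so the parallel axis theorem gives I = 0.38007 + (2.66)(0.721)² = 1.7628 kg m².
Total I = 0.43591 + 0.044392 + 1.9504 + 1.7628 = 4.1935 kg m².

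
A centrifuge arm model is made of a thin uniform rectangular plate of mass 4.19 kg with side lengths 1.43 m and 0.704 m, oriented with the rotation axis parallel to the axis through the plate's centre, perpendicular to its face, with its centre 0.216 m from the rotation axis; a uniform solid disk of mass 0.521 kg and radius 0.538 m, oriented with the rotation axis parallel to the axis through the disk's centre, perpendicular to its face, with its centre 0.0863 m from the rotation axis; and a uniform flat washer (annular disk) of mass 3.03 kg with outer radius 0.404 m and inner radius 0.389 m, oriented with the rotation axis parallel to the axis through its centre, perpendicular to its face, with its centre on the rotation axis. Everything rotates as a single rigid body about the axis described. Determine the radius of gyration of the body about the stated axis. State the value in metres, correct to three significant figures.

Rectangular plate: I_cm = (1/12)M(a²+b²) = (1/12)(4.19)[(1.43)² + (0.704)²] = 0.88706 kg m^2; centre at d = 0.216 m, so I = I_cm + Md² gives I = 0.88706 + (4.19)(0.216)² = 1.0826 kg m^2.
Solid disk: I_cm = (1/2)MR² = (1/2)(0.521)(0.538)² = 0.0754 kg m^2; centre at d = 0.0863 m, so I = I_cm + Md² gives I = 0.0754 + (0.521)(0.0863)² = 0.07928 kg m^2.
Annular disk: I_cm = (1/2)M(R²+r²) = (1/2)(3.03)[(0.404)² + (0.389)²] = 0.47652 kg m^2; axis through the centre, so I = 0.47652 kg m^2.
Total I = 1.6384 kg m^2; total mass M = 7.741 kg.
k = √(I/M) = √(1.6384/7.741) = 0.46005 m.

0.460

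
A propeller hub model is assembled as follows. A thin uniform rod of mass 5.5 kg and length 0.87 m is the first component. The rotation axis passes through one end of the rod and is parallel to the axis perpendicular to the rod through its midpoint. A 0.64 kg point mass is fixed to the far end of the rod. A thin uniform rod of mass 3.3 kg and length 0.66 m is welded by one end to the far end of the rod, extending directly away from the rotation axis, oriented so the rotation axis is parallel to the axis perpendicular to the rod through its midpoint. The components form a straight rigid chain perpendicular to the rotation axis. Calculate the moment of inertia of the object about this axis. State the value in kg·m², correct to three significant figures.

6.74

Thin rod: I_cm = (1/12)ML² = (1/12)(5.5)(0.87)² = 0.34691 kg·m²; centre at d = 0.435 m, so I = I_cm + Md² gives I = 0.34691 + (5.5)(0.435)² = 1.3877 kg·m².
Point mass: I_cm = 0; centre at d = 0.435 + 0.435 = 0.87 m, so I = I_cm + Md² gives I = 0 + (0.64)(0.87)² = 0.48442 kg·m².
Thin rod: I_cm = (1/12)ML² = (1/12)(3.3)(0.66)² = 0.11979 kg·m²; centre at d = 0.435 + 0.435 + 0.33 = 1.2 m, so I = I_cm + Md² gives I = 0.11979 + (3.3)(1.2)² = 4.8718 kg·m².
Total I = 1.3877 + 0.48442 + 4.8718 = 6.7439 kg·m².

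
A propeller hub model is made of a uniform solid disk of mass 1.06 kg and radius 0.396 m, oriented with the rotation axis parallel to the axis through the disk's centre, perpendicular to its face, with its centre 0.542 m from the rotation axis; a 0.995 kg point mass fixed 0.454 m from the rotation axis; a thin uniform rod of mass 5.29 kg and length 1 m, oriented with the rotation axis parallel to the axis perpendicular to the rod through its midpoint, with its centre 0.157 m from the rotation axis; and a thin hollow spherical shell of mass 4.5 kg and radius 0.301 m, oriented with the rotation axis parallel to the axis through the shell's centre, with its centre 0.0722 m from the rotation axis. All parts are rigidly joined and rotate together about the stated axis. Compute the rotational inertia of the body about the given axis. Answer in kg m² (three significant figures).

1.47

Solid disk: I_cm = (1/2)MR² = (1/2)(1.06)(0.396)² = 0.083112 kg m²; centre at d = 0.542 m, so the parallel axis theorem gives I = 0.083112 + (1.06)(0.542)² = 0.3945 kg m².
Point mass: I_cm = 0; centre at d = 0.454 m, so the parallel axis theorem gives I = 0 + (0.995)(0.454)² = 0.20509 kg m².
Thin rod: I_cm = (1/12)ML² = (1/12)(5.29)(1)² = 0.44083 kg m²; centre at d = 0.157 m, so the parallel axis theorem gives I = 0.44083 + (5.29)(0.157)² = 0.57123 kg m².
Spherical shell: I_cm = (2/3)MR² = (2/3)(4.5)(0.301)² = 0.2718 kg m²; centre at d = 0.0722 m, so the parallel axis theorem gives I = 0.2718 + (4.5)(0.0722)² = 0.29526 kg m².
Total I = 0.3945 + 0.20509 + 0.57123 + 0.29526 = 1.4661 kg m².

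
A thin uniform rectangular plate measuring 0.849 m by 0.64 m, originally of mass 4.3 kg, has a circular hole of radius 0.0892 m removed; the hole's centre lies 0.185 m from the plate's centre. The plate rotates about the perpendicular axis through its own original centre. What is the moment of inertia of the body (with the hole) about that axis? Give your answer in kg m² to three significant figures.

0.398

Unpierced body about its centre: I₀ = (1/12)M(a²+b²) = (1/12)(4.3)[(0.849)² + (0.64)²] = 0.40506 kg m².
The removed disk has mass m = M·πr²/(ab) = (4.3)·π(0.0892)²/(0.849·0.64) = 0.19782 kg (same uniform areal density).
Its moment of inertia about the rotation axis (parallel-axis theorem): I_hole = (1/2)mr² + md² = (1/2)(0.19782)(0.0892)² + (0.19782)(0.185)² = 0.0075572 kg m².
Treating the hole as negative mass, I = I₀ − I_hole = 0.40506 − 0.0075572 = 0.3975 kg m².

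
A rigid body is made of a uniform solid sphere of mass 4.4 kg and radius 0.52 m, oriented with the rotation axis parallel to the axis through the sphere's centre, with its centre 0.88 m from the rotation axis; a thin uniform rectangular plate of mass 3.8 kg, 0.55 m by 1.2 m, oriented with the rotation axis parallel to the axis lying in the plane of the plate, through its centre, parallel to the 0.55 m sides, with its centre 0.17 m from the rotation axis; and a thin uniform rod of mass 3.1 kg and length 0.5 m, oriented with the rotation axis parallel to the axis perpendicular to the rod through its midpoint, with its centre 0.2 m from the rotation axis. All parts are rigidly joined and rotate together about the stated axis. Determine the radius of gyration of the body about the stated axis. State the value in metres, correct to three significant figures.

Solid sphere: I_cm = (2/5)MR² = (2/5)(4.4)(0.52)² = 0.4759 kg m²; centre at d = 0.88 m, so I = I_cm + Md² gives I = 0.4759 + (4.4)(0.88)² = 3.8833 kg m².
Rectangular plate: I_cm = (1/12)Mb² = (1/12)(3.8)(1.2)² = 0.456 kg m²; centre at d = 0.17 m, so I = I_cm + Md² gives I = 0.456 + (3.8)(0.17)² = 0.56582 kg m².
Thin rod: I_cm = (1/12)ML² = (1/12)(3.1)(0.5)² = 0.064583 kg m²; centre at d = 0.2 m, so I = I_cm + Md² gives I = 0.064583 + (3.1)(0.2)² = 0.18858 kg m².
Total I = 4.6377 kg m²; total mass M = 11.3 kg.
k = √(I/M) = √(4.6377/11.3) = 0.64063 m.

0.641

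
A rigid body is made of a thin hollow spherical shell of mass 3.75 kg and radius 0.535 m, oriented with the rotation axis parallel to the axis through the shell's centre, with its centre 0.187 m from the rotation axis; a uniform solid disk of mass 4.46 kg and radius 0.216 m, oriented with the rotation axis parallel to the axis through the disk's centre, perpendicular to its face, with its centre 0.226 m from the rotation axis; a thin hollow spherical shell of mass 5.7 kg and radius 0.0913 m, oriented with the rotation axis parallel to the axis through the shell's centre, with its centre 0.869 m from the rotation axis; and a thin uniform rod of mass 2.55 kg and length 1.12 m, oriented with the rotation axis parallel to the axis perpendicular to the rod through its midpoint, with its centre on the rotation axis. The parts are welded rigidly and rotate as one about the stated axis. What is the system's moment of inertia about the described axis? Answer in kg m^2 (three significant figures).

Spherical shell: I_cm = (2/3)MR² = (2/3)(3.75)(0.535)² = 0.71556 kg m^2; centre at d = 0.187 m, so the parallel axis theorem gives I = 0.71556 + (3.75)(0.187)² = 0.8467 kg m^2.
Solid disk: I_cm = (1/2)MR² = (1/2)(4.46)(0.216)² = 0.10404 kg m^2; centre at d = 0.226 m, so the parallel axis theorem gives I = 0.10404 + (4.46)(0.226)² = 0.33184 kg m^2.
Spherical shell: I_cm = (2/3)MR² = (2/3)(5.7)(0.0913)² = 0.031676 kg m^2; centre at d = 0.869 m, so the parallel axis theorem gives I = 0.031676 + (5.7)(0.869)² = 4.3361 kg m^2.
Thin rod: I_cm = (1/12)ML² = (1/12)(2.55)(1.12)² = 0.26656 kg m^2; axis through the centre, so I = 0.26656 kg m^2.
Total I = 0.8467 + 0.33184 + 4.3361 + 0.26656 = 5.7812 kg m^2.

5.78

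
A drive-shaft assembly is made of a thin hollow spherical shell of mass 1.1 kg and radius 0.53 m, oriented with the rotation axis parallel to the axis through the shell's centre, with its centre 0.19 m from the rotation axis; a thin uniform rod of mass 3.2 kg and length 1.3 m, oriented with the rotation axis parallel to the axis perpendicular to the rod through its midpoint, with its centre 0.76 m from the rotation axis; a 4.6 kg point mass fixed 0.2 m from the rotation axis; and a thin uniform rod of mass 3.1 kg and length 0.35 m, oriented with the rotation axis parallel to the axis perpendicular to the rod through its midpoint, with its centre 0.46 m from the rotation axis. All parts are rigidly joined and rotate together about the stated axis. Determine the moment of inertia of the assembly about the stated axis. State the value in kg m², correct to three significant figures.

3.42

Spherical shell: I_cm = (2/3)MR² = (2/3)(1.1)(0.53)² = 0.20599 kg m²; centre at d = 0.19 m, so I = I_cm + Md² gives I = 0.20599 + (1.1)(0.19)² = 0.2457 kg m².
Thin rod: I_cm = (1/12)ML² = (1/12)(3.2)(1.3)² = 0.45067 kg m²; centre at d = 0.76 m, so I = I_cm + Md² gives I = 0.45067 + (3.2)(0.76)² = 2.299 kg m².
Point mass: I_cm = 0; centre at d = 0.2 m, so I = I_cm + Md² gives I = 0 + (4.6)(0.2)² = 0.184 kg m².
Thin rod: I_cm = (1/12)ML² = (1/12)(3.1)(0.35)² = 0.031646 kg m²; centre at d = 0.46 m, so I = I_cm + Md² gives I = 0.031646 + (3.1)(0.46)² = 0.68761 kg m².
Total I = 0.2457 + 2.299 + 0.184 + 0.68761 = 3.4163 kg m².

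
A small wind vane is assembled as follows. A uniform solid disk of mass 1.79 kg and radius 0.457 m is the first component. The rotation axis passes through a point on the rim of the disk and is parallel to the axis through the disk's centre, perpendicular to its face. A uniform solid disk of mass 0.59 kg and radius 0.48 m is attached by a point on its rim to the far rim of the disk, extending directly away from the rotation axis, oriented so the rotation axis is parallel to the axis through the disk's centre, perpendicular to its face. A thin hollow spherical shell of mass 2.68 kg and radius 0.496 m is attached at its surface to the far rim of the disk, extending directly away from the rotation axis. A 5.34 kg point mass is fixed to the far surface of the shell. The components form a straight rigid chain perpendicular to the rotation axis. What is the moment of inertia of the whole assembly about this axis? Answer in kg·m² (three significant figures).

Solid disk: I_cm = (1/2)MR² = (1/2)(1.79)(0.457)² = 0.18692 kg·m²; centre at d = 0.457 m, so I = I_cm + Md² gives I = 0.18692 + (1.79)(0.457)² = 0.56076 kg·m².
Solid disk: I_cm = (1/2)MR² = (1/2)(0.59)(0.48)² = 0.067968 kg·m²; centre at d = 0.457 + 0.457 + 0.48 = 1.394 m, so I = I_cm + Md² gives I = 0.067968 + (0.59)(1.394)² = 1.2145 kg·m².
Spherical shell: I_cm = (2/3)MR² = (2/3)(2.68)(0.496)² = 0.43955 kg·m²; centre at d = 0.457 + 0.457 + 0.48 + 0.48 + 0.496 = 2.37 m, so I = I_cm + Md² gives I = 0.43955 + (2.68)(2.37)² = 15.493 kg·m².
Point mass: I_cm = 0; centre at d = 0.457 + 0.457 + 0.48 + 0.48 + 0.496 + 0.496 = 2.866 m, so I = I_cm + Md² gives I = 0 + (5.34)(2.866)² = 43.863 kg·m².
Total I = 0.56076 + 1.2145 + 15.493 + 43.863 = 61.131 kg·m².

61.1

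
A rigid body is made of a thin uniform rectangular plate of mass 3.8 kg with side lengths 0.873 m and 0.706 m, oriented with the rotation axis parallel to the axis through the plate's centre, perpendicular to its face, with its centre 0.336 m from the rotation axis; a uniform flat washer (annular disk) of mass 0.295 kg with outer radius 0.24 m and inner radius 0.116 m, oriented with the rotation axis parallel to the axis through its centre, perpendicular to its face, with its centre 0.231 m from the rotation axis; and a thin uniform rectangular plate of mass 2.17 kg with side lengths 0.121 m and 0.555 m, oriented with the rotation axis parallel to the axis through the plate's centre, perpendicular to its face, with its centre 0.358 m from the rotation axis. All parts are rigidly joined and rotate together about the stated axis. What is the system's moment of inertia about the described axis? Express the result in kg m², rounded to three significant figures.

1.19

Rectangular plate: I_cm = (1/12)M(a²+b²) = (1/12)(3.8)[(0.873)² + (0.706)²] = 0.39918 kg m²; centre at d = 0.336 m, so the parallel axis theorem gives I = 0.39918 + (3.8)(0.336)² = 0.82818 kg m².
Annular disk: I_cm = (1/2)M(R²+r²) = (1/2)(0.295)[(0.24)² + (0.116)²] = 0.010481 kg m²; centre at d = 0.231 m, so the parallel axis theorem gives I = 0.010481 + (0.295)(0.231)² = 0.026222 kg m².
Rectangular plate: I_cm = (1/12)M(a²+b²) = (1/12)(2.17)[(0.121)² + (0.555)²] = 0.058349 kg m²; centre at d = 0.358 m, so the parallel axis theorem gives I = 0.058349 + (2.17)(0.358)² = 0.33646 kg m².
Total I = 0.82818 + 0.026222 + 0.33646 = 1.1909 kg m².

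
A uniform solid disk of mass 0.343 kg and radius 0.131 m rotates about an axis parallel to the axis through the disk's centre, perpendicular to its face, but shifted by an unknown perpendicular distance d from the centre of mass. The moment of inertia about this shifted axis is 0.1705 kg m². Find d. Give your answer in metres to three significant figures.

0.699

About the centre-of-mass axis, I_cm = (1/2)MR² = (1/2)(0.343)(0.131)² = 0.0029431 kg m².
Parallel axis theorem: I = I_cm + Md², so Md² = 0.1705 − 0.0029431 = 0.16756 kg m².
d = √(0.16756 / 0.343) = 0.69893 m.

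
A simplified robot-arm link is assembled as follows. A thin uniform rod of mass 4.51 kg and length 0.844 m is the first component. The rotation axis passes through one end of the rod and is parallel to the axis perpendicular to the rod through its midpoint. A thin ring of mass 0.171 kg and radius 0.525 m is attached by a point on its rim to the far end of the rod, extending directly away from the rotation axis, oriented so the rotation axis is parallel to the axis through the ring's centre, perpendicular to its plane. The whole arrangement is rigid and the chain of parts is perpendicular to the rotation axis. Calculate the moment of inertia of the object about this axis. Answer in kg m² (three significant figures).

1.44

Thin rod: I_cm = (1/12)ML² = (1/12)(4.51)(0.844)² = 0.26772 kg m²; centre at d = 0.422 m, so the parallel axis theorem gives I = 0.26772 + (4.51)(0.422)² = 1.0709 kg m².
Thin ring: I_cm = MR² = (0.171)(0.525)² = 0.047132 kg m²; centre at d = 0.422 + 0.422 + 0.525 = 1.369 m, so the parallel axis theorem gives I = 0.047132 + (0.171)(1.369)² = 0.36761 kg m².
Total I = 1.0709 + 0.36761 = 1.4385 kg m².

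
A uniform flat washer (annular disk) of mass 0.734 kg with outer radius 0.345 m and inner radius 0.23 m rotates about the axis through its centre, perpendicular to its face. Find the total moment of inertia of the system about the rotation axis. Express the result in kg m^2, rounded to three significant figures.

I_cm = (1/2)M(R²+r²) = (1/2)(0.734)[(0.345)² + (0.23)²] = 0.063096 kg m^2; axis through the centre, so I = 0.063096 kg m^2.

0.0631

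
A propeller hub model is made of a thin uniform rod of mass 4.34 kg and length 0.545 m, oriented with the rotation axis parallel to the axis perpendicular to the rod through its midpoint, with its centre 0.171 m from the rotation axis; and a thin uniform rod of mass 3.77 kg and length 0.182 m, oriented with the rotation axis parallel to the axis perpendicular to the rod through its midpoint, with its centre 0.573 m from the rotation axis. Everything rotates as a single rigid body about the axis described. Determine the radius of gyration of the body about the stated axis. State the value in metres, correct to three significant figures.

Thin rod: I_cm = (1/12)ML² = (1/12)(4.34)(0.545)² = 0.10742 kg m²; centre at d = 0.171 m, so the parallel axis theorem gives I = 0.10742 + (4.34)(0.171)² = 0.23433 kg m².
Thin rod: I_cm = (1/12)ML² = (1/12)(3.77)(0.182)² = 0.010406 kg m²; centre at d = 0.573 m, so the parallel axis theorem gives I = 0.010406 + (3.77)(0.573)² = 1.2482 kg m².
Total I = 1.4825 kg m²; total mass M = 8.11 kg.
k = √(I/M) = √(1.4825/8.11) = 0.42756 m.

0.428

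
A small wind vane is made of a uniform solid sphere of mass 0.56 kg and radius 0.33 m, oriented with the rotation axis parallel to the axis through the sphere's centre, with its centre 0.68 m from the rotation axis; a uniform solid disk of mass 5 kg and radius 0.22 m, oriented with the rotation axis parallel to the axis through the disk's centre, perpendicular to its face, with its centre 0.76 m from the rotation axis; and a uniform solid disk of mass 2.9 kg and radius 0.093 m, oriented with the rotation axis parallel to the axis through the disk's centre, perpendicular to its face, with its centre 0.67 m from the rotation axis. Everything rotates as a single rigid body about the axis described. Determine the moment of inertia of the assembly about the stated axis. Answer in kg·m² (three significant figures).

Solid sphere: I_cm = (2/5)MR² = (2/5)(0.56)(0.33)² = 0.024394 kg·m²; centre at d = 0.68 m, so the parallel axis theorem gives I = 0.024394 + (0.56)(0.68)² = 0.28334 kg·m².
Solid disk: I_cm = (1/2)MR² = (1/2)(5)(0.22)² = 0.121 kg·m²; centre at d = 0.76 m, so the parallel axis theorem gives I = 0.121 + (5)(0.76)² = 3.009 kg·m².
Solid disk: I_cm = (1/2)MR² = (1/2)(2.9)(0.093)² = 0.012541 kg·m²; centre at d = 0.67 m, so the parallel axis theorem gives I = 0.012541 + (2.9)(0.67)² = 1.3144 kg·m².
Total I = 0.28334 + 3.009 + 1.3144 = 4.6067 kg·m².

4.61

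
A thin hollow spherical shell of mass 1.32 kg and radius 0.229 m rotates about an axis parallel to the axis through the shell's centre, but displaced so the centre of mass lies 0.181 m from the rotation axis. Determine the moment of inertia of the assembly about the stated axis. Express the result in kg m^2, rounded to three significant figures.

0.0894

I_cm = (2/3)MR² = (2/3)(1.32)(0.229)² = 0.046148 kg m^2; centre at d = 0.181 m, so the parallel axis theorem gives I = 0.046148 + (1.32)(0.181)² = 0.089393 kg m^2.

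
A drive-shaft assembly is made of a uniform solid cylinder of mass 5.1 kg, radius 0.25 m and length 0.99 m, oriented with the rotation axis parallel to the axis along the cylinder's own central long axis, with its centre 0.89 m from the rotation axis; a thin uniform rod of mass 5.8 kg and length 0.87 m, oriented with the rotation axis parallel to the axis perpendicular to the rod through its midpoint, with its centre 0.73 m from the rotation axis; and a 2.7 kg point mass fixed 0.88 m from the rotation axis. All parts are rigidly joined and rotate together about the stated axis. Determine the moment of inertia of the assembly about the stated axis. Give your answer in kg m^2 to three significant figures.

Solid cylinder: I_cm = (1/2)MR² = (1/2)(5.1)(0.25)² = 0.15937 kg m^2; centre at d = 0.89 m, so the parallel axis theorem gives I = 0.15937 + (5.1)(0.89)² = 4.1991 kg m^2.
Thin rod: I_cm = (1/12)ML² = (1/12)(5.8)(0.87)² = 0.36583 kg m^2; centre at d = 0.73 m, so the parallel axis theorem gives I = 0.36583 + (5.8)(0.73)² = 3.4567 kg m^2.
Point mass: I_cm = 0; centre at d = 0.88 m, so the parallel axis theorem gives I = 0 + (2.7)(0.88)² = 2.0909 kg m^2.
Total I = 4.1991 + 3.4567 + 2.0909 = 9.7466 kg m^2.

9.75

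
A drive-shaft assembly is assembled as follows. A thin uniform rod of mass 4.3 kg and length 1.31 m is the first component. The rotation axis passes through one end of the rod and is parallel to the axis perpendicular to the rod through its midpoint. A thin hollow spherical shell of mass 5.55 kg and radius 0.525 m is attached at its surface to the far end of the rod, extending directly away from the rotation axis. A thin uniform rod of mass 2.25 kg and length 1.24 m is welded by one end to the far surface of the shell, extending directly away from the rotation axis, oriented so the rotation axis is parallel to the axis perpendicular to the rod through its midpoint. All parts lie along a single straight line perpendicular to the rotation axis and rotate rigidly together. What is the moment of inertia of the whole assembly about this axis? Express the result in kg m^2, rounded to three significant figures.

Thin rod: I_cm = (1/12)ML² = (1/12)(4.3)(1.31)² = 0.61494 kg m^2; centre at d = 0.655 m, so the parallel axis theorem gives I = 0.61494 + (4.3)(0.655)² = 2.4597 kg m^2.
Spherical shell: I_cm = (2/3)MR² = (2/3)(5.55)(0.525)² = 1.0198 kg m^2; centre at d = 0.655 + 0.655 + 0.525 = 1.835 m, so the parallel axis theorem gives I = 1.0198 + (5.55)(1.835)² = 19.708 kg m^2.
Thin rod: I_cm = (1/12)ML² = (1/12)(2.25)(1.24)² = 0.2883 kg m^2; centre at d = 0.655 + 0.655 + 0.525 + 0.525 + 0.62 = 2.98 m, so the parallel axis theorem gives I = 0.2883 + (2.25)(2.98)² = 20.269 kg m^2.
Total I = 2.4597 + 19.708 + 20.269 = 42.437 kg m^2.

42.4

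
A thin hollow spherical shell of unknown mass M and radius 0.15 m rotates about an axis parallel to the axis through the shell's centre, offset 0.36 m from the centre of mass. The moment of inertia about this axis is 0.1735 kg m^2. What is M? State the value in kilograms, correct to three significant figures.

I = I_cm + Md² = (2/3)MR² + Md² = M·[0.666667·(0.15)² + (0.36)²] = M·0.1446.
So M = 0.1735 / 0.1446 = 1.1999 kg.

1.20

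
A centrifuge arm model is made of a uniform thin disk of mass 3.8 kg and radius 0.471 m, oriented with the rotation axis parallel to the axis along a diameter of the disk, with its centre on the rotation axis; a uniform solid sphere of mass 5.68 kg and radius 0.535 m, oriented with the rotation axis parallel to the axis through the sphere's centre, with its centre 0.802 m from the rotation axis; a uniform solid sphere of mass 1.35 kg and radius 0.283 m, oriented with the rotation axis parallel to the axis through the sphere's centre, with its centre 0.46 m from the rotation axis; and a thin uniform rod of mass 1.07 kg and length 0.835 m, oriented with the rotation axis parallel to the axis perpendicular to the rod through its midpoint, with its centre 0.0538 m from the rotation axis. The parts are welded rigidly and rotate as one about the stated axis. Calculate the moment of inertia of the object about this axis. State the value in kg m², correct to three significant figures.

Thin disk: I_cm = (1/4)MR² = (1/4)(3.8)(0.471)² = 0.21075 kg m²; axis through the centre, so I = 0.21075 kg m².
Solid sphere: I_cm = (2/5)MR² = (2/5)(5.68)(0.535)² = 0.6503 kg m²; centre at d = 0.802 m, so I = I_cm + Md² gives I = 0.6503 + (5.68)(0.802)² = 4.3037 kg m².
Solid sphere: I_cm = (2/5)MR² = (2/5)(1.35)(0.283)² = 0.043248 kg m²; centre at d = 0.46 m, so I = I_cm + Md² gives I = 0.043248 + (1.35)(0.46)² = 0.32891 kg m².
Thin rod: I_cm = (1/12)ML² = (1/12)(1.07)(0.835)² = 0.062169 kg m²; centre at d = 0.0538 m, so I = I_cm + Md² gives I = 0.062169 + (1.07)(0.0538)² = 0.065266 kg m².
Total I = 0.21075 + 4.3037 + 0.32891 + 0.065266 = 4.9086 kg m².

4.91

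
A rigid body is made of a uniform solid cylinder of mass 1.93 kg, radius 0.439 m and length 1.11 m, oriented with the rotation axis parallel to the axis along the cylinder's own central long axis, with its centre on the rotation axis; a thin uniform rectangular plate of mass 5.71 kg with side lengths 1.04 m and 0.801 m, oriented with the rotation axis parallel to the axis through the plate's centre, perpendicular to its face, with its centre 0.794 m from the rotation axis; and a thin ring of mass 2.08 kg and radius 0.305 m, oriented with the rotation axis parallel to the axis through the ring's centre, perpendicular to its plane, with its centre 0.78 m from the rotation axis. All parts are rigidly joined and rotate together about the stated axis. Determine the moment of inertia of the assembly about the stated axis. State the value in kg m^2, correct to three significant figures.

Solid cylinder: I_cm = (1/2)MR² = (1/2)(1.93)(0.439)² = 0.18598 kg m^2; axis through the centre, so I = 0.18598 kg m^2.
Rectangular plate: I_cm = (1/12)M(a²+b²) = (1/12)(5.71)[(1.04)² + (0.801)²] = 0.81996 kg m^2; centre at d = 0.794 m, so I = I_cm + Md² gives I = 0.81996 + (5.71)(0.794)² = 4.4197 kg m^2.
Thin ring: I_cm = MR² = (2.08)(0.305)² = 0.19349 kg m^2; centre at d = 0.78 m, so I = I_cm + Md² gives I = 0.19349 + (2.08)(0.78)² = 1.459 kg m^2.
Total I = 0.18598 + 4.4197 + 1.459 = 6.0647 kg m^2.

6.06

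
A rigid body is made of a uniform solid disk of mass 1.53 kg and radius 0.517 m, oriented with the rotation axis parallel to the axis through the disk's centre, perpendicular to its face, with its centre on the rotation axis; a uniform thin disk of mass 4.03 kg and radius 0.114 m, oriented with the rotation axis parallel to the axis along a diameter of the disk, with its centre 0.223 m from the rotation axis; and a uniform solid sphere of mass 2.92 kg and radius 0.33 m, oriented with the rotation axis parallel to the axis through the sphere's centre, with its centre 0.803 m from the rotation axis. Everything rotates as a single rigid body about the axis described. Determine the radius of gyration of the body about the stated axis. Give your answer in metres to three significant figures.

Solid disk: I_cm = (1/2)MR² = (1/2)(1.53)(0.517)² = 0.20448 kg·m²; axis through the centre, so I = 0.20448 kg·m².
Thin disk: I_cm = (1/4)MR² = (1/4)(4.03)(0.114)² = 0.013093 kg·m²; centre at d = 0.223 m, so the parallel axis theorem gives I = 0.013093 + (4.03)(0.223)² = 0.2135 kg·m².
Solid sphere: I_cm = (2/5)MR² = (2/5)(2.92)(0.33)² = 0.1272 kg·m²; centre at d = 0.803 m, so the parallel axis theorem gives I = 0.1272 + (2.92)(0.803)² = 2.01 kg·m².
Total I = 2.428 kg·m²; total mass M = 8.48 kg.
k = √(I/M) = √(2.428/8.48) = 0.53509 m.

0.535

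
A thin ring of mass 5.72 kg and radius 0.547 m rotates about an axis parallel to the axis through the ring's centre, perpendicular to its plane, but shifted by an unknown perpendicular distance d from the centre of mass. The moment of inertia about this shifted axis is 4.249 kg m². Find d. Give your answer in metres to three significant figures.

0.666

About the centre-of-mass axis, I_cm = MR² = (5.72)(0.547)² = 1.7115 kg m².
Parallel axis theorem: I = I_cm + Md², so Md² = 4.249 − 1.7115 = 2.5375 kg m².
d = √(2.5375 / 5.72) = 0.66605 m.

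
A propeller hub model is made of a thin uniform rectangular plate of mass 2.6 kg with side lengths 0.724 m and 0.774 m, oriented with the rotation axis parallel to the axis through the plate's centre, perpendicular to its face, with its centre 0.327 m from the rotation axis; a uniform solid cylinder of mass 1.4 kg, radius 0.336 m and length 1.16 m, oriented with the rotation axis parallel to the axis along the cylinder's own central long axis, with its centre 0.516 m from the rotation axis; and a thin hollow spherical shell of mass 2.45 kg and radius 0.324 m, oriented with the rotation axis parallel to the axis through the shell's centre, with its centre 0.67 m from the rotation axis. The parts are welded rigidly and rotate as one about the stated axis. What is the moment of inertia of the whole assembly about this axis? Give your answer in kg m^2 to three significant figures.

Rectangular plate: I_cm = (1/12)M(a²+b²) = (1/12)(2.6)[(0.724)² + (0.774)²] = 0.24337 kg m^2; centre at d = 0.327 m, so I = I_cm + Md² gives I = 0.24337 + (2.6)(0.327)² = 0.52139 kg m^2.
Solid cylinder: I_cm = (1/2)MR² = (1/2)(1.4)(0.336)² = 0.079027 kg m^2; centre at d = 0.516 m, so I = I_cm + Md² gives I = 0.079027 + (1.4)(0.516)² = 0.45179 kg m^2.
Spherical shell: I_cm = (2/3)MR² = (2/3)(2.45)(0.324)² = 0.17146 kg m^2; centre at d = 0.67 m, so I = I_cm + Md² gives I = 0.17146 + (2.45)(0.67)² = 1.2713 kg m^2.
Total I = 0.52139 + 0.45179 + 1.2713 = 2.2444 kg m^2.

2.24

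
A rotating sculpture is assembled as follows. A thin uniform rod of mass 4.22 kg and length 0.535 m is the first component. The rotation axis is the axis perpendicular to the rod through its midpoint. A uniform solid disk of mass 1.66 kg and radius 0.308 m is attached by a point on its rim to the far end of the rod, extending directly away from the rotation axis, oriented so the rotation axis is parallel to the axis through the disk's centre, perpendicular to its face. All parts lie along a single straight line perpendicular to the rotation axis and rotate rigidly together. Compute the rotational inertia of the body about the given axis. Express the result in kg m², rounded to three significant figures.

Thin rod: I_cm = (1/12)ML² = (1/12)(4.22)(0.535)² = 0.10066 kg m²; axis through the centre, so I = 0.10066 kg m².
Solid disk: I_cm = (1/2)MR² = (1/2)(1.66)(0.308)² = 0.078737 kg m²; centre at d = 0.2675 + 0.308 = 0.5755 m, so I = I_cm + Md² gives I = 0.078737 + (1.66)(0.5755)² = 0.62853 kg m².
Total I = 0.10066 + 0.62853 = 0.72919 kg m².

0.729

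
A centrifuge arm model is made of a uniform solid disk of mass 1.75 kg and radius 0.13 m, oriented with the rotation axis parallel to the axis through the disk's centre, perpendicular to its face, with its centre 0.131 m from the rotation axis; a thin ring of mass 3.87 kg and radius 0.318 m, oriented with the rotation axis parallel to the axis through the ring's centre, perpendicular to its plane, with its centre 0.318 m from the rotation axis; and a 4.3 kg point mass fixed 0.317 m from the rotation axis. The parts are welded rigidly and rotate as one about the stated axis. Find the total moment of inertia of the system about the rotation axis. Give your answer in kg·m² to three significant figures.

Solid disk: I_cm = (1/2)MR² = (1/2)(1.75)(0.13)² = 0.014788 kg·m²; centre at d = 0.131 m, so the parallel axis theorem gives I = 0.014788 + (1.75)(0.131)² = 0.044819 kg·m².
Thin ring: I_cm = MR² = (3.87)(0.318)² = 0.39135 kg·m²; centre at d = 0.318 m, so the parallel axis theorem gives I = 0.39135 + (3.87)(0.318)² = 0.7827 kg·m².
Point mass: I_cm = 0; centre at d = 0.317 m, so the parallel axis theorem gives I = 0 + (4.3)(0.317)² = 0.4321 kg·m².
Total I = 0.044819 + 0.7827 + 0.4321 = 1.2596 kg·m².

1.26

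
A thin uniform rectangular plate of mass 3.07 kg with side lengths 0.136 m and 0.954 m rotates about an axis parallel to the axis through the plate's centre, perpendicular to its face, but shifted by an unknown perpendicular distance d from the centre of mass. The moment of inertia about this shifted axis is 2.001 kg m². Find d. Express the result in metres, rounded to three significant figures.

0.758

About the centre-of-mass axis, I_cm = (1/12)M(a²+b²) = (1/12)(3.07)[(0.136)² + (0.954)²] = 0.23757 kg m².
Parallel axis theorem: I = I_cm + Md², so Md² = 2.001 − 0.23757 = 1.7634 kg m².
d = √(1.7634 / 3.07) = 0.7579 m.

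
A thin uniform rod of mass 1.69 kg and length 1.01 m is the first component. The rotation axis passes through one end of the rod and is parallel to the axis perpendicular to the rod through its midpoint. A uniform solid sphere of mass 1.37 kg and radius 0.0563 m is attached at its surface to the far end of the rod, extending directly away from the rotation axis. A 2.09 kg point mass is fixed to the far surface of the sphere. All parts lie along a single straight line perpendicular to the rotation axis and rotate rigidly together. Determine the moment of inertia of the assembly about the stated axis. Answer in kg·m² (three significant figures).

Thin rod: I_cm = (1/12)ML² = (1/12)(1.69)(1.01)² = 0.14366 kg·m²; centre at d = 0.505 m, so I = I_cm + Md² gives I = 0.14366 + (1.69)(0.505)² = 0.57466 kg·m².
Solid sphere: I_cm = (2/5)MR² = (2/5)(1.37)(0.0563)² = 0.001737 kg·m²; centre at d = 0.505 + 0.505 + 0.0563 = 1.0663 m, so I = I_cm + Md² gives I = 0.001737 + (1.37)(1.0663)² = 1.5594 kg·m².
Point mass: I_cm = 0; centre at d = 0.505 + 0.505 + 0.0563 + 0.0563 = 1.1226 m, so I = I_cm + Md² gives I = 0 + (2.09)(1.1226)² = 2.6339 kg·m².
Total I = 0.57466 + 1.5594 + 2.6339 = 4.768 kg·m².

4.77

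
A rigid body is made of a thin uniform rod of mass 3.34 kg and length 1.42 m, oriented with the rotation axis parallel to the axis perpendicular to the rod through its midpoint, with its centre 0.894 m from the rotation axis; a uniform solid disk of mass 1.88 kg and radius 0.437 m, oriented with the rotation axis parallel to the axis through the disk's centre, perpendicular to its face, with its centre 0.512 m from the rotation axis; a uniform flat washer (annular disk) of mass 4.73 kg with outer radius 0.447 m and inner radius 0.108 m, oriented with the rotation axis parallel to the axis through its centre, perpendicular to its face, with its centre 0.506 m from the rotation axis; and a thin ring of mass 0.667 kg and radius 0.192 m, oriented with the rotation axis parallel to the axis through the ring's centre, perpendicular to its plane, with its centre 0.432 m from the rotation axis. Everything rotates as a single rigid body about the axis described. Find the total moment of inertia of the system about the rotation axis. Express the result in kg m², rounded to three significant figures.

5.76

Thin rod: I_cm = (1/12)ML² = (1/12)(3.34)(1.42)² = 0.56123 kg m²; centre at d = 0.894 m, so the parallel axis theorem gives I = 0.56123 + (3.34)(0.894)² = 3.2307 kg m².
Solid disk: I_cm = (1/2)MR² = (1/2)(1.88)(0.437)² = 0.17951 kg m²; centre at d = 0.512 m, so the parallel axis theorem gives I = 0.17951 + (1.88)(0.512)² = 0.67234 kg m².
Annular disk: I_cm = (1/2)M(R²+r²) = (1/2)(4.73)[(0.447)² + (0.108)²] = 0.50013 kg m²; centre at d = 0.506 m, so the parallel axis theorem gives I = 0.50013 + (4.73)(0.506)² = 1.7112 kg m².
Thin ring: I_cm = MR² = (0.667)(0.192)² = 0.024588 kg m²; centre at d = 0.432 m, so the parallel axis theorem gives I = 0.024588 + (0.667)(0.432)² = 0.14907 kg m².
Total I = 3.2307 + 0.67234 + 1.7112 + 0.14907 = 5.7633 kg m².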